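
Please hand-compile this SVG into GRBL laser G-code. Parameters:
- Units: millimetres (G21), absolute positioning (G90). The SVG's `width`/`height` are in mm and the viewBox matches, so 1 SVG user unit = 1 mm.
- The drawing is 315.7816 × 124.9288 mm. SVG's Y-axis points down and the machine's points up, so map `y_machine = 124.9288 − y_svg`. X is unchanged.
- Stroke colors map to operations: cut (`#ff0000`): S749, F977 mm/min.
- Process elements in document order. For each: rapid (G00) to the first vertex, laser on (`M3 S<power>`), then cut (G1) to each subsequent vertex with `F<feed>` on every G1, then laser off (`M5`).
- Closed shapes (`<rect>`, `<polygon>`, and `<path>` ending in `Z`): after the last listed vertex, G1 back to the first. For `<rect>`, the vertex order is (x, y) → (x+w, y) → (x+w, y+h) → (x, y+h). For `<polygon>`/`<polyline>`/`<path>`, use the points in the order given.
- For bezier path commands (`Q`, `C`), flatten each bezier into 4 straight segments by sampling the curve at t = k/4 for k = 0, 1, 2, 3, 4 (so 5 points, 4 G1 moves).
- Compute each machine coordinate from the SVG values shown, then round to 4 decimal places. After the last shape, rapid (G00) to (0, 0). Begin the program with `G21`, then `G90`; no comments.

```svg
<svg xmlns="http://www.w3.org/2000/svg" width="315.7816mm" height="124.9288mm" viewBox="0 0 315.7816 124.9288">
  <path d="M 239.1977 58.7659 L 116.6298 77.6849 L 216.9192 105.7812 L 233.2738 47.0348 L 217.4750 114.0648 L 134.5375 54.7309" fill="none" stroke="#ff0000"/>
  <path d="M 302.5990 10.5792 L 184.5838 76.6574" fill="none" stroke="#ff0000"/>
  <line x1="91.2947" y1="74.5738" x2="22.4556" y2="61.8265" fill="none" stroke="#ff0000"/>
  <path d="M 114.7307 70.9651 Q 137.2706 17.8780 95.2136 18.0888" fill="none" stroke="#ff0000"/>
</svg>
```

viewBox `0 0 315.7816 124.9288` with mm width/height → 1 unit = 1 mm. Flip: y_m = 124.9288 − y_svg.

**Shape 1** — `<path>` open polyline, stroke `#ff0000` → cut (S749, F977). Machine vertices: (239.1977,66.1629) → (116.6298,47.2439) → (216.9192,19.1476) → (233.2738,77.8940) → (217.4750,10.8640) → (134.5375,70.1979). Open path.

**Shape 2** — `<path>` line segment, stroke `#ff0000` → cut (S749, F977). Machine vertices: (302.5990,114.3496) → (184.5838,48.2714). Open path.

**Shape 3** — `<line>` line segment, stroke `#ff0000` → cut (S749, F977). Machine vertices: (91.2947,50.3550) → (22.4556,63.1023). Open path.

**Shape 4** — `<path>` quadratic bezier, stroke `#ff0000` → cut (S749, F977). Control points (SVG): P0=(114.7307,70.9651), P1=(137.2706,17.8780), P2=(95.2136,18.0888); sampled at t=k/4. Machine vertices: (114.7307,53.9637) → (121.9633,77.1761) → (121.1214,93.7263) → (112.2048,103.6143) → (95.2136,106.8400). Open path.

G21
G90
G00 X239.1977 Y66.1629
M3 S749
G1 X116.6298 Y47.2439 F977
G1 X216.9192 Y19.1476 F977
G1 X233.2738 Y77.8940 F977
G1 X217.4750 Y10.8640 F977
G1 X134.5375 Y70.1979 F977
M5
G00 X302.5990 Y114.3496
M3 S749
G1 X184.5838 Y48.2714 F977
M5
G00 X91.2947 Y50.3550
M3 S749
G1 X22.4556 Y63.1023 F977
M5
G00 X114.7307 Y53.9637
M3 S749
G1 X121.9633 Y77.1761 F977
G1 X121.1214 Y93.7263 F977
G1 X112.2048 Y103.6143 F977
G1 X95.2136 Y106.8400 F977
M5
G00 X0.0000 Y0.0000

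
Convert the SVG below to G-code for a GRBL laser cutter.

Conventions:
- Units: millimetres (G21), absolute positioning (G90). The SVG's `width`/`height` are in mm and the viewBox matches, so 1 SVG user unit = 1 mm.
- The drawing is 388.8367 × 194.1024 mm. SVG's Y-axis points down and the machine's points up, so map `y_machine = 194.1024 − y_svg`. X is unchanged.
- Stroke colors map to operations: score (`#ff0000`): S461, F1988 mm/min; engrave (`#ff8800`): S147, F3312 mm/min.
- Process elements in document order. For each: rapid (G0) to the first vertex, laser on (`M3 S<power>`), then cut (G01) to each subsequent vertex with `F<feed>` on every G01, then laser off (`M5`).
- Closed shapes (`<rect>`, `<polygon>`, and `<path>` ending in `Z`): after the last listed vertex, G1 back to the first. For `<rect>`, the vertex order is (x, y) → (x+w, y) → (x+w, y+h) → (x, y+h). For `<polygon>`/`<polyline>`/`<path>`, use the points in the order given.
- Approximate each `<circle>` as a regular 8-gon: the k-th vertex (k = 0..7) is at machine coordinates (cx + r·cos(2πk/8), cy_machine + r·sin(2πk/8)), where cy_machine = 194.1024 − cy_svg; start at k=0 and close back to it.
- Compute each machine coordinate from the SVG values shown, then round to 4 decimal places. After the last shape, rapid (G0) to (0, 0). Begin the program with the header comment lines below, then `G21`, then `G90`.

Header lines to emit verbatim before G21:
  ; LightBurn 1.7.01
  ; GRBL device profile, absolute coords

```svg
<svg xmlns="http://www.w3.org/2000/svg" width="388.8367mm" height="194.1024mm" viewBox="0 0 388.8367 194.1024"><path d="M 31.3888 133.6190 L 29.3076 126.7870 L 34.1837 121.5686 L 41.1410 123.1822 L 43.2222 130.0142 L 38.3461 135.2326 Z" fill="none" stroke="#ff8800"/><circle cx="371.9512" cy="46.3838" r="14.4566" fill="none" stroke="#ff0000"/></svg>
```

; LightBurn 1.7.01
; GRBL device profile, absolute coords
G21
G90
G0 X31.3888 Y60.4834
M3 S147
G01 X29.3076 Y67.3154 F3312
G01 X34.1837 Y72.5338 F3312
G01 X41.1410 Y70.9202 F3312
G01 X43.2222 Y64.0882 F3312
G01 X38.3461 Y58.8698 F3312
G01 X31.3888 Y60.4834 F3312
M5
G0 X386.4078 Y147.7186
M3 S461
G01 X382.1736 Y157.9410 F1988
G01 X371.9512 Y162.1752 F1988
G01 X361.7288 Y157.9410 F1988
G01 X357.4946 Y147.7186 F1988
G01 X361.7288 Y137.4962 F1988
G01 X371.9512 Y133.2620 F1988
G01 X382.1736 Y137.4962 F1988
G01 X386.4078 Y147.7186 F1988
M5
G0 X0.0000 Y0.0000

viewBox `0 0 388.8367 194.1024` with mm width/height → 1 unit = 1 mm. Flip: y_m = 194.1024 − y_svg.

**Shape 1** — `<path>` regular polygon, stroke `#ff8800` → engrave (S147, F3312). Machine vertices: (31.3888,60.4834) → (29.3076,67.3154) → (34.1837,72.5338) → (41.1410,70.9202) → (43.2222,64.0882) → (38.3461,58.8698) → (31.3888,60.4834). Closed: final G1 returns to the first vertex.

**Shape 2** — `<circle>` circle, stroke `#ff0000` → score (S461, F1988). Machine vertices: (386.4078,147.7186) → (382.1736,157.9410) → (371.9512,162.1752) → (361.7288,157.9410) → (357.4946,147.7186) → (361.7288,137.4962) → (371.9512,133.2620) → (382.1736,137.4962) → (386.4078,147.7186). Closed: final G1 returns to the first vertex.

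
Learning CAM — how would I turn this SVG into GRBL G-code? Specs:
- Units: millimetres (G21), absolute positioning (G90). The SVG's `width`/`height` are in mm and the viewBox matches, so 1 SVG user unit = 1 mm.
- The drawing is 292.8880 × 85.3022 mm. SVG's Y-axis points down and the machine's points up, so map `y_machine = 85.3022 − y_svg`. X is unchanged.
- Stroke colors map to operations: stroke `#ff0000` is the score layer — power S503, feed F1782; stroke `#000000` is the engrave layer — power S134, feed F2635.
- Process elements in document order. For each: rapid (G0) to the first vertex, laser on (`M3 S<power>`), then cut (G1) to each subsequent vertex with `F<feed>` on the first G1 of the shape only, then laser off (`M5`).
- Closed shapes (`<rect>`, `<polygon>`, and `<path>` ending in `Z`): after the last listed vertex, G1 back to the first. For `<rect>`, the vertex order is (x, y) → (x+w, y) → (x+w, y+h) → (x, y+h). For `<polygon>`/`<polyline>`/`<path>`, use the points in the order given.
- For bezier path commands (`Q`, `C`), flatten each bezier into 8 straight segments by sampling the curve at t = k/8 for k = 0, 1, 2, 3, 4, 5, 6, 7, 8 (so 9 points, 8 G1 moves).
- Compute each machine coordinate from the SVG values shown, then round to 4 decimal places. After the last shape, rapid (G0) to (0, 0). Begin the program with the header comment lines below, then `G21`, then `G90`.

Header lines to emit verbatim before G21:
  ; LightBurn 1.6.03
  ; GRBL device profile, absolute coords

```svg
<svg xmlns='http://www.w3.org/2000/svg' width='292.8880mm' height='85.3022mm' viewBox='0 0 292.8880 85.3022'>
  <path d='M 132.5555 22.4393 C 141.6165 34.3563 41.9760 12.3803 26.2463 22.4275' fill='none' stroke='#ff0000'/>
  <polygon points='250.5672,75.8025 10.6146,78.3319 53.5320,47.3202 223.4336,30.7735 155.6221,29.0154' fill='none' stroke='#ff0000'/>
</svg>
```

viewBox `0 0 292.8880 85.3022` with mm width/height → 1 unit = 1 mm. Flip: y_m = 85.3022 − y_svg.

**Shape 1** — `<path>` cubic bezier, stroke `#ff0000` → score (S503, F1782). Control points (SVG): P0=(132.5555,22.4393), P1=(141.6165,34.3563), P2=(41.9760,12.3803), P3=(26.2463,22.4275); sampled at t=k/8. Machine vertices: (132.5555,62.8629) → (131.2342,59.8540) → (121.9793,59.2501) → (107.0480,60.2788) → (88.6974,62.1676) → (69.1848,64.1441) → (50.7673,65.4357) → (35.7021,65.2701) → (26.2463,62.8747). Open path.

**Shape 2** — `<polygon>` closed polygon, stroke `#ff0000` → score (S503, F1782). Machine vertices: (250.5672,9.4997) → (10.6146,6.9703) → (53.5320,37.9820) → (223.4336,54.5287) → (155.6221,56.2868) → (250.5672,9.4997). Closed: final G1 returns to the first vertex.

; LightBurn 1.6.03
; GRBL device profile, absolute coords
G21
G90
G0 X132.5555 Y62.8629
M3 S503
G1 X131.2342 Y59.8540 F1782
G1 X121.9793 Y59.2501
G1 X107.0480 Y60.2788
G1 X88.6974 Y62.1676
G1 X69.1848 Y64.1441
G1 X50.7673 Y65.4357
G1 X35.7021 Y65.2701
G1 X26.2463 Y62.8747
M5
G0 X250.5672 Y9.4997
M3 S503
G1 X10.6146 Y6.9703 F1782
G1 X53.5320 Y37.9820
G1 X223.4336 Y54.5287
G1 X155.6221 Y56.2868
G1 X250.5672 Y9.4997
M5
G0 X0.0000 Y0.0000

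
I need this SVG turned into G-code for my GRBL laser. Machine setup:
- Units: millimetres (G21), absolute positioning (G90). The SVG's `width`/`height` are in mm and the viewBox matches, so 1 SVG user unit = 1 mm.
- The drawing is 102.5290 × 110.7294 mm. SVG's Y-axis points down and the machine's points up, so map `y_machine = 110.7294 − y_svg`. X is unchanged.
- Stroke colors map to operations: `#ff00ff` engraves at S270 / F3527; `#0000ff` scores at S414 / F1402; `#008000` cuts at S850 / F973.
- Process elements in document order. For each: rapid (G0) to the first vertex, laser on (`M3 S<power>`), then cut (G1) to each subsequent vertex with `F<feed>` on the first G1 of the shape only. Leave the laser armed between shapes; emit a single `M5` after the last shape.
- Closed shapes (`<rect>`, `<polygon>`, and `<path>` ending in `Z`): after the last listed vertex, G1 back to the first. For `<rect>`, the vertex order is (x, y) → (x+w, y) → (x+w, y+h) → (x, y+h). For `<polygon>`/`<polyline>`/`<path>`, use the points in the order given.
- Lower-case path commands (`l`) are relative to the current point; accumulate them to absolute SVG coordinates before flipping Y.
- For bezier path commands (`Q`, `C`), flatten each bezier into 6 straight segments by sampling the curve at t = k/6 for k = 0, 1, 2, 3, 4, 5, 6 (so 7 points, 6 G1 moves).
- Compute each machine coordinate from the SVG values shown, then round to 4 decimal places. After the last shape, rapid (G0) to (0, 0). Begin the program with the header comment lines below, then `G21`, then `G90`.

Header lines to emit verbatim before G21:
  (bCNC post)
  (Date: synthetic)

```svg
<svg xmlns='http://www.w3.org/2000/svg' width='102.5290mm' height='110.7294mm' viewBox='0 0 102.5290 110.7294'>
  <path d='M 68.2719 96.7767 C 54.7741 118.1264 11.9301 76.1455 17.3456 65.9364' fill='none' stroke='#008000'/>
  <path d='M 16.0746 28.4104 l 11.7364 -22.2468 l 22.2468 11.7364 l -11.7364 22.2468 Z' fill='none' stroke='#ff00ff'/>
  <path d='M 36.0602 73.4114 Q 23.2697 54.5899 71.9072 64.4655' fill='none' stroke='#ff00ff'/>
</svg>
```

(bCNC post)
(Date: synthetic)
G21
G90
G0 X68.2719 Y13.9527
M3 S850
G1 X59.4368 Y8.1151 F973
G1 X47.8663 Y10.1909
G1 X35.7163 Y17.5383
G1 X25.1423 Y27.5156
G1 X18.3002 Y37.4811
G1 X17.3456 Y44.7930
G0 X16.0746 Y82.3190
M3 S270
G1 X27.8110 Y104.5658 F3527
G1 X50.0578 Y92.8294
G1 X38.3214 Y70.5826
G1 X16.0746 Y82.3190
G0 X36.0602 Y37.3180
M3 S270
G1 X33.5030 Y42.7947 F3527
G1 X34.3585 Y46.6771
G1 X38.6267 Y48.9652
G1 X46.3075 Y49.6591
G1 X57.4010 Y48.7586
G1 X71.9072 Y46.2639
M5
G0 X0.0000 Y0.0000

1 u = 1 mm; y_m = 110.7294 − y.

[1] `<path>` cubic bezier, #008000→cut S850 F973: (68.2719,13.9527) → (59.4368,8.1151) → (47.8663,10.1909) → (35.7163,17.5383) → (25.1423,27.5156) → (18.3002,37.4811) → (17.3456,44.7930)

[2] `<path>` regular polygon, #ff00ff→engrave S270 F3527: (16.0746,82.3190) → (27.8110,104.5658) → (50.0578,92.8294) → (38.3214,70.5826) → (16.0746,82.3190) (closed)

[3] `<path>` quadratic bezier, #ff00ff→engrave S270 F3527: (36.0602,37.3180) → (33.5030,42.7947) → (34.3585,46.6771) → (38.6267,48.9652) → (46.3075,49.6591) → (57.4010,48.7586) → (71.9072,46.2639)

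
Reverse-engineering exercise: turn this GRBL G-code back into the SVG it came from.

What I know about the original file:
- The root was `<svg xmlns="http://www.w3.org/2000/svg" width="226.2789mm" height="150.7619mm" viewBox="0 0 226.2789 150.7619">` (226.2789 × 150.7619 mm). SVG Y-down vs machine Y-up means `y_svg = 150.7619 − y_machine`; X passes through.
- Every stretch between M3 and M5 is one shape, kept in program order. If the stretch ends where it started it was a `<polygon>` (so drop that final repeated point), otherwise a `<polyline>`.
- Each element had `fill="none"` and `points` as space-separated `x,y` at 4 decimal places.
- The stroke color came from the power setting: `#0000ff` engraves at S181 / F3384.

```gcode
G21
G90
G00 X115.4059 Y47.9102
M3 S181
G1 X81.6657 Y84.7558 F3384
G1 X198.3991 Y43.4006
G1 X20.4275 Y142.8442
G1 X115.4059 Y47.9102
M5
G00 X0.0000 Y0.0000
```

<svg xmlns="http://www.w3.org/2000/svg" width="226.2789mm" height="150.7619mm" viewBox="0 0 226.2789 150.7619">
  <polygon points="115.4059,102.8517 81.6657,66.0061 198.3991,107.3613 20.4275,7.9177" fill="none" stroke="#0000ff"/>
</svg>

y_svg = 150.7619 − y_m. Every run uses S181, so all elements get stroke `#0000ff` (engrave).

[1] closed run; points: 115.4059,102.8517 81.6657,66.0061 198.3991,107.3613 20.4275,7.9177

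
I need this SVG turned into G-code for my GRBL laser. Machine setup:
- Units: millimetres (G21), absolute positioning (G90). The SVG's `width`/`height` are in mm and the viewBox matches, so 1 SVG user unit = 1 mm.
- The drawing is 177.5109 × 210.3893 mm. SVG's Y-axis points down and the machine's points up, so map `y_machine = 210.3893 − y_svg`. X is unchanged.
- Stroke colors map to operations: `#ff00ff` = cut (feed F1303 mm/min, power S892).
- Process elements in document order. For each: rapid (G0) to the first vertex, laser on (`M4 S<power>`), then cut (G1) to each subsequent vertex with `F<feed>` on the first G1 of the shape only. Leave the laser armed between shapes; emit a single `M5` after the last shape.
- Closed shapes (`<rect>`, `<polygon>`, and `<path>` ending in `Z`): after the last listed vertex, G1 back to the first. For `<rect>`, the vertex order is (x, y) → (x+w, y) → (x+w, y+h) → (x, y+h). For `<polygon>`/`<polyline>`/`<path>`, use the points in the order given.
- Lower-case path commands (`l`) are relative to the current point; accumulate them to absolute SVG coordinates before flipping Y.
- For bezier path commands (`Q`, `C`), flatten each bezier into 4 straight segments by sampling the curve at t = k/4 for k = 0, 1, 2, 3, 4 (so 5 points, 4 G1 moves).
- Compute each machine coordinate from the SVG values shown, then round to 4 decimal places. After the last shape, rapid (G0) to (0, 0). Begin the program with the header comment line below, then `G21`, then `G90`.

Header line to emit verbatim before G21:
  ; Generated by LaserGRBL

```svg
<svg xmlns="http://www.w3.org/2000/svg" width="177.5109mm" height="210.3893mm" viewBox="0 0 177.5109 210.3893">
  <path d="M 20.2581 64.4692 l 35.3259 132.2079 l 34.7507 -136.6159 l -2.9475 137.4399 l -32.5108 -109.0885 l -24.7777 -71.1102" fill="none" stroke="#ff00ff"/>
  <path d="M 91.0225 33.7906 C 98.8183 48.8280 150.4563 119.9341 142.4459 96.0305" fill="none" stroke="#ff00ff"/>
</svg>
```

; Generated by LaserGRBL
G21
G90
G0 X20.2581 Y145.9201
M4 S892
G1 X55.5840 Y13.7122 F1303
G1 X90.3347 Y150.3281
G1 X87.3872 Y12.8882
G1 X54.8764 Y121.9767
G1 X30.0987 Y193.0869
G0 X91.0225 Y176.5987
M4 S892
G1 X103.4727 Y157.1684 F1303
G1 X122.6615 Y130.8759
G1 X138.8867 Y111.8848
G1 X142.4459 Y114.3588
M5
G0 X0.0000 Y0.0000

viewBox `0 0 177.5109 210.3893` with mm width/height → 1 unit = 1 mm. Flip: y_m = 210.3893 − y_svg.

**Shape 1** — `<path>` open polyline, stroke `#ff00ff` → cut (S892, F1303). Machine vertices: (20.2581,145.9201) → (55.5840,13.7122) → (90.3347,150.3281) → (87.3872,12.8882) → (54.8764,121.9767) → (30.0987,193.0869). Open path.

**Shape 2** — `<path>` cubic bezier, stroke `#ff00ff` → cut (S892, F1303). Control points (SVG): P0=(91.0225,33.7906), P1=(98.8183,48.8280), P2=(150.4563,119.9341), P3=(142.4459,96.0305); sampled at t=k/4. Machine vertices: (91.0225,176.5987) → (103.4727,157.1684) → (122.6615,130.8759) → (138.8867,111.8848) → (142.4459,114.3588). Open path.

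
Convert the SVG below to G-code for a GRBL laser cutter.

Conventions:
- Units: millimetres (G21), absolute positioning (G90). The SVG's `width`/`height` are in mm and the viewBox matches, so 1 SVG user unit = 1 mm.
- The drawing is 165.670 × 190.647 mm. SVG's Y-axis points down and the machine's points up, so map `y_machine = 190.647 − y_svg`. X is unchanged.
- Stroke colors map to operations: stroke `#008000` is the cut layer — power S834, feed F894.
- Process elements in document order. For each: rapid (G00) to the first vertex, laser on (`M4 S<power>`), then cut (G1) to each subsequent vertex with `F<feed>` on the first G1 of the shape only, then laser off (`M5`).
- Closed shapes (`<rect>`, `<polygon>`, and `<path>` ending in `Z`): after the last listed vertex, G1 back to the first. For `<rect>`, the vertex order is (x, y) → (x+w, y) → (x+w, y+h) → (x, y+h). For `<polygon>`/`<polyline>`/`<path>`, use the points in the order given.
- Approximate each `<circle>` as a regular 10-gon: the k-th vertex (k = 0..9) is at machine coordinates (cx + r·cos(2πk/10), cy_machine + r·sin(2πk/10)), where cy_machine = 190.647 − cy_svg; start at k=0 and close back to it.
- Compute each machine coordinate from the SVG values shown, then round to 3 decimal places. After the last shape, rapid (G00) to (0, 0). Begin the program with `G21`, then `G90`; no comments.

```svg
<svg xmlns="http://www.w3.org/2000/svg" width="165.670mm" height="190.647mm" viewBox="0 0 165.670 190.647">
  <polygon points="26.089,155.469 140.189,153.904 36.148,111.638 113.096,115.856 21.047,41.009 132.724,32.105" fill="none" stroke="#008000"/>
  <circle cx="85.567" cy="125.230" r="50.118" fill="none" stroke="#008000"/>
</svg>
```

G21
G90
G00 X26.089 Y35.178
M4 S834
G1 X140.189 Y36.743 F894
G1 X36.148 Y79.009
G1 X113.096 Y74.791
G1 X21.047 Y149.638
G1 X132.724 Y158.542
G1 X26.089 Y35.178
M5
G00 X135.685 Y65.417
M4 S834
G1 X126.113 Y94.876 F894
G1 X101.054 Y113.082
G1 X70.080 Y113.082
G1 X45.021 Y94.876
G1 X35.449 Y65.417
G1 X45.021 Y35.958
G1 X70.080 Y17.752
G1 X101.054 Y17.752
G1 X126.113 Y35.958
G1 X135.685 Y65.417
M5
G00 X0.000 Y0.000

viewBox `0 0 165.670 190.647` with mm width/height → 1 unit = 1 mm. Flip: y_m = 190.647 − y_svg.

**Shape 1** — `<polygon>` closed polygon, stroke `#008000` → cut (S834, F894). Machine vertices: (26.089,35.178) → (140.189,36.743) → (36.148,79.009) → (113.096,74.791) → (21.047,149.638) → (132.724,158.542) → (26.089,35.178). Closed: final G1 returns to the first vertex.

**Shape 2** — `<circle>` circle, stroke `#008000` → cut (S834, F894). Machine vertices: (135.685,65.417) → (126.113,94.876) → (101.054,113.082) → (70.080,113.082) → (45.021,94.876) → (35.449,65.417) → (45.021,35.958) → (70.080,17.752) → (101.054,17.752) → (126.113,35.958) → (135.685,65.417). Closed: final G1 returns to the first vertex.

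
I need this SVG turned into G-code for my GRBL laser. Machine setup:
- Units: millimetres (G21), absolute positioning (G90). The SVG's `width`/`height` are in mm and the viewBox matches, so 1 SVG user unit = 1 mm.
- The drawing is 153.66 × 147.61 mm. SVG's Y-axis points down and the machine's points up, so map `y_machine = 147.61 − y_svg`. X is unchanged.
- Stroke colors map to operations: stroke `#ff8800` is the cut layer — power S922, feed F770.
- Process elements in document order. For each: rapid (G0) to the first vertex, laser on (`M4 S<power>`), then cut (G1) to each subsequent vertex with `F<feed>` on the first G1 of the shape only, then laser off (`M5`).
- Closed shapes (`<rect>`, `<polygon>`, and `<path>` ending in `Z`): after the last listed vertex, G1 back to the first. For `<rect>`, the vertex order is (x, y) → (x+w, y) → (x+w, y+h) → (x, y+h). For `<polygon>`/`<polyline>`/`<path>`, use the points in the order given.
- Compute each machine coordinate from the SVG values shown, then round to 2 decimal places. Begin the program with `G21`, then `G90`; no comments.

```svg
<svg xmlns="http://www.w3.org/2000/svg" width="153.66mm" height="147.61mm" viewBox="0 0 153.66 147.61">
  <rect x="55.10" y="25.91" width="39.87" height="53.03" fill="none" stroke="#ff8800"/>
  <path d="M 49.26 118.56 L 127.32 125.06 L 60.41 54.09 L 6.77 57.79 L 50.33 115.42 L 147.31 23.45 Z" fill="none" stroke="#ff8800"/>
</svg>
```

G21
G90
G0 X55.10 Y121.70
M4 S922
G1 X94.97 Y121.70 F770
G1 X94.97 Y68.67
G1 X55.10 Y68.67
G1 X55.10 Y121.70
M5
G0 X49.26 Y29.05
M4 S922
G1 X127.32 Y22.55 F770
G1 X60.41 Y93.52
G1 X6.77 Y89.82
G1 X50.33 Y32.19
G1 X147.31 Y124.16
G1 X49.26 Y29.05
M5

1 u = 1 mm; y_m = 147.61 − y.

[1] `<rect>` rectangle, #ff8800→cut S922 F770: (55.10,121.70) → (94.97,121.70) → (94.97,68.67) → (55.10,68.67) → (55.10,121.70) (closed)

[2] `<path>` closed polygon, #ff8800→cut S922 F770: (49.26,29.05) → (127.32,22.55) → (60.41,93.52) → (6.77,89.82) → (50.33,32.19) → (147.31,124.16) → (49.26,29.05) (closed)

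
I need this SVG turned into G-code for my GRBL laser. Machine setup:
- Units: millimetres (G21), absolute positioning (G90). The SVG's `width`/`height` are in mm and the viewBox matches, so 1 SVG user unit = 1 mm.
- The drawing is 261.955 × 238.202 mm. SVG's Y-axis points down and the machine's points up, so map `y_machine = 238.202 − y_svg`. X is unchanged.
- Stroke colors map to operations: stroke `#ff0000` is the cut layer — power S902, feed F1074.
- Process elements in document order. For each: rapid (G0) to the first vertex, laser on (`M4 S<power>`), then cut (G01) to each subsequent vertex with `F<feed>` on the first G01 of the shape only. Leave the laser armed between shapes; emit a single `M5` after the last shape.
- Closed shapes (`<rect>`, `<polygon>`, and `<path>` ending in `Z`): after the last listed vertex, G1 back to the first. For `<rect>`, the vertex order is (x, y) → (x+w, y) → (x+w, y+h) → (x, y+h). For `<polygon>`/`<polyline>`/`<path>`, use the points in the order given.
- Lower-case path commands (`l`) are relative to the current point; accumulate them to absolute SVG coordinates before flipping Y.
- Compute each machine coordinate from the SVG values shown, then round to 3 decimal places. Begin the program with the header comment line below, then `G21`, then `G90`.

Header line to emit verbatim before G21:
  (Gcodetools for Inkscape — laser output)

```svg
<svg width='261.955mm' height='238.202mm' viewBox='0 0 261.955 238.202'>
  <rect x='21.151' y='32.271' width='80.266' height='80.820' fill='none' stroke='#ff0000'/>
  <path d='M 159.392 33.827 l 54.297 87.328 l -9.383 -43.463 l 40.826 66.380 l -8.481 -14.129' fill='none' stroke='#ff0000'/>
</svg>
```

(Gcodetools for Inkscape — laser output)
G21
G90
G0 X21.151 Y205.931
M4 S902
G01 X101.417 Y205.931 F1074
G01 X101.417 Y125.111
G01 X21.151 Y125.111
G01 X21.151 Y205.931
G0 X159.392 Y204.375
M4 S902
G01 X213.689 Y117.047 F1074
G01 X204.306 Y160.510
G01 X245.132 Y94.130
G01 X236.651 Y108.259
M5

viewBox `0 0 261.955 238.202` with mm width/height → 1 unit = 1 mm. Flip: y_m = 238.202 − y_svg.

**Shape 1** — `<rect>` rectangle, stroke `#ff0000` → cut (S902, F1074). Machine vertices: (21.151,205.931) → (101.417,205.931) → (101.417,125.111) → (21.151,125.111) → (21.151,205.931). Closed: final G1 returns to the first vertex.

**Shape 2** — `<path>` open polyline, stroke `#ff0000` → cut (S902, F1074). Machine vertices: (159.392,204.375) → (213.689,117.047) → (204.306,160.510) → (245.132,94.130) → (236.651,108.259). Open path.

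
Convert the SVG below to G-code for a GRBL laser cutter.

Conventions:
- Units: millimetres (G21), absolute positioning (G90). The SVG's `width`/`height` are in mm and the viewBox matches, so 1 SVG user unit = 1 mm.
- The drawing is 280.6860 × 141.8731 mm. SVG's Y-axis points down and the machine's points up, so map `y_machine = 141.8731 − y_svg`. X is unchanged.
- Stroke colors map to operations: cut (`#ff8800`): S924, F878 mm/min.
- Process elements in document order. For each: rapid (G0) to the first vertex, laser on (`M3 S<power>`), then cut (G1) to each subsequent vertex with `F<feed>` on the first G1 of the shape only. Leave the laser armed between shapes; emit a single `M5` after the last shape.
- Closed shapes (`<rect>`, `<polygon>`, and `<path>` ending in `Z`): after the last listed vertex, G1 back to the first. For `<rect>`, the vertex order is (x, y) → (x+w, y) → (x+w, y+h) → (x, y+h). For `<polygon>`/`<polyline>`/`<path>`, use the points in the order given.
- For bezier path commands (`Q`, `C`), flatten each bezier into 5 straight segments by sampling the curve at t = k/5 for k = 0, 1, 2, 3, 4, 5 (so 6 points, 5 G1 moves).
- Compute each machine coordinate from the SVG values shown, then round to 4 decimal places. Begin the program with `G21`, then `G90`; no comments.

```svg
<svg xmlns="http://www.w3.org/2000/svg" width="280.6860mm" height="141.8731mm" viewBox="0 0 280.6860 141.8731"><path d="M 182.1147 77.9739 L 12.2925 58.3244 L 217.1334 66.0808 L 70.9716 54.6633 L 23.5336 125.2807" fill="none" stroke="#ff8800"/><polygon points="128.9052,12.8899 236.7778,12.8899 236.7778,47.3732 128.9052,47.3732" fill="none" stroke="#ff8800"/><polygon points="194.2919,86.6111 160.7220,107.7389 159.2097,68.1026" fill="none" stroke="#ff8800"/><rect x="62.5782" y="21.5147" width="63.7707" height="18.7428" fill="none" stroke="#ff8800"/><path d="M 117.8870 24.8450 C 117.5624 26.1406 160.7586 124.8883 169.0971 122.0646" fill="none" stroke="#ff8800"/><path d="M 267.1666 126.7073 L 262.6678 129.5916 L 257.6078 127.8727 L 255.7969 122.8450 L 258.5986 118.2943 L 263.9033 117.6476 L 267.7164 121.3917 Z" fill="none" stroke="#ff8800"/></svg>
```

G21
G90
G0 X182.1147 Y63.8992
M3 S924
G1 X12.2925 Y83.5487 F878
G1 X217.1334 Y75.7923
G1 X70.9716 Y87.2098
G1 X23.5336 Y16.5924
G0 X128.9052 Y128.9832
M3 S924
G1 X236.7778 Y128.9832 F878
G1 X236.7778 Y94.4999
G1 X128.9052 Y94.4999
G1 X128.9052 Y128.9832
G0 X194.2919 Y55.2620
M3 S924
G1 X160.7220 Y34.1342 F878
G1 X159.2097 Y73.7705
G1 X194.2919 Y55.2620
G0 X62.5782 Y120.3584
M3 S924
G1 X126.3489 Y120.3584 F878
G1 X126.3489 Y101.6156
G1 X62.5782 Y101.6156
G1 X62.5782 Y120.3584
G0 X117.8870 Y117.0281
M3 S924
G1 X122.2877 Y106.1487 F878
G1 X133.3712 Y81.4339
G1 X147.3754 Y52.4368
G1 X160.5381 Y28.7107
G1 X169.0971 Y19.8085
G0 X267.1666 Y15.1658
M3 S924
G1 X262.6678 Y12.2815 F878
G1 X257.6078 Y14.0004
G1 X255.7969 Y19.0281
G1 X258.5986 Y23.5788
G1 X263.9033 Y24.2255
G1 X267.7164 Y20.4814
G1 X267.1666 Y15.1658
M5

viewBox `0 0 280.6860 141.8731` with mm width/height → 1 unit = 1 mm. Flip: y_m = 141.8731 − y_svg.

**Shape 1** — `<path>` open polyline, stroke `#ff8800` → cut (S924, F878). Machine vertices: (182.1147,63.8992) → (12.2925,83.5487) → (217.1334,75.7923) → (70.9716,87.2098) → (23.5336,16.5924). Open path.

**Shape 2** — `<polygon>` rectangle, stroke `#ff8800` → cut (S924, F878). Machine vertices: (128.9052,128.9832) → (236.7778,128.9832) → (236.7778,94.4999) → (128.9052,94.4999) → (128.9052,128.9832). Closed: final G1 returns to the first vertex.

**Shape 3** — `<polygon>` regular polygon, stroke `#ff8800` → cut (S924, F878). Machine vertices: (194.2919,55.2620) → (160.7220,34.1342) → (159.2097,73.7705) → (194.2919,55.2620). Closed: final G1 returns to the first vertex.

**Shape 4** — `<rect>` rectangle, stroke `#ff8800` → cut (S924, F878). Machine vertices: (62.5782,120.3584) → (126.3489,120.3584) → (126.3489,101.6156) → (62.5782,101.6156) → (62.5782,120.3584). Closed: final G1 returns to the first vertex.

**Shape 5** — `<path>` cubic bezier, stroke `#ff8800` → cut (S924, F878). Control points (SVG): P0=(117.8870,24.8450), P1=(117.5624,26.1406), P2=(160.7586,124.8883), P3=(169.0971,122.0646); sampled at t=k/5. Machine vertices: (117.8870,117.0281) → (122.2877,106.1487) → (133.3712,81.4339) → (147.3754,52.4368) → (160.5381,28.7107) → (169.0971,19.8085). Open path.

**Shape 6** — `<path>` regular polygon, stroke `#ff8800` → cut (S924, F878). Machine vertices: (267.1666,15.1658) → (262.6678,12.2815) → (257.6078,14.0004) → (255.7969,19.0281) → (258.5986,23.5788) → (263.9033,24.2255) → (267.7164,20.4814) → (267.1666,15.1658). Closed: final G1 returns to the first vertex.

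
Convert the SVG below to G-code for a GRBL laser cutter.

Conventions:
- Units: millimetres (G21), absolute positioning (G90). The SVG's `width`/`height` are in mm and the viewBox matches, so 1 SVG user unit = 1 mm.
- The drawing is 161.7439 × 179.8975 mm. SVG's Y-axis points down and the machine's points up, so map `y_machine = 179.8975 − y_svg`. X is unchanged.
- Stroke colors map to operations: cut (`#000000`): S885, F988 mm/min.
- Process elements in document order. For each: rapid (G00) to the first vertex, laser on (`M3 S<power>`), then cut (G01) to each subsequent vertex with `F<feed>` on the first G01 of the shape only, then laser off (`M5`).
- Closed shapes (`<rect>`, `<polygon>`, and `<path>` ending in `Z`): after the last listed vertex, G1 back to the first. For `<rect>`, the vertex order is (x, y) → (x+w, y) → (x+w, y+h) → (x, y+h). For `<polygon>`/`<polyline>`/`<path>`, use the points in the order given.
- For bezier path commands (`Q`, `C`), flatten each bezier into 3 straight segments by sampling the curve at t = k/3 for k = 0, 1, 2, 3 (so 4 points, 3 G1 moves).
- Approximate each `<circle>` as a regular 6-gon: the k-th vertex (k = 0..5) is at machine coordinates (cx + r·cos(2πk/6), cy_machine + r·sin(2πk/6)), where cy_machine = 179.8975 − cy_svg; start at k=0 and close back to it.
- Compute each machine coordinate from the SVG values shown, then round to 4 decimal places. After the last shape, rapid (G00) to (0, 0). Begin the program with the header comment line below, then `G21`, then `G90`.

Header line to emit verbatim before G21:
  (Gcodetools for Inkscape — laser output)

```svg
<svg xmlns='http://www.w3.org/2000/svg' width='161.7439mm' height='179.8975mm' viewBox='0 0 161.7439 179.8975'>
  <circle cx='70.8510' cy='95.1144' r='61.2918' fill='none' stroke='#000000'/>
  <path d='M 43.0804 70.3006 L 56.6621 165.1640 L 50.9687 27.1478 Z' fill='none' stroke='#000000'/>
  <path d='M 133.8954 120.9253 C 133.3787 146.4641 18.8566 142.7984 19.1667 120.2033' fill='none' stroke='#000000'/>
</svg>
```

(Gcodetools for Inkscape — laser output)
G21
G90
G00 X132.1428 Y84.7831
M3 S885
G01 X101.4969 Y137.8634 F988
G01 X40.2051 Y137.8634
G01 X9.5592 Y84.7831
G01 X40.2051 Y31.7028
G01 X101.4969 Y31.7028
G01 X132.1428 Y84.7831
M5
G00 X43.0804 Y109.5969
M3 S885
G01 X56.6621 Y14.7335 F988
G01 X50.9687 Y152.7497
G01 X43.0804 Y109.5969
M5
G00 X133.8954 Y58.9722
M3 S885
G01 X103.8524 Y42.7877 F988
G01 X48.6585 Y43.7895
G01 X19.1667 Y59.6942
M5
G00 X0.0000 Y0.0000

viewBox `0 0 161.7439 179.8975` with mm width/height → 1 unit = 1 mm. Flip: y_m = 179.8975 − y_svg.

**Shape 1** — `<circle>` circle, stroke `#000000` → cut (S885, F988). Machine vertices: (132.1428,84.7831) → (101.4969,137.8634) → (40.2051,137.8634) → (9.5592,84.7831) → (40.2051,31.7028) → (101.4969,31.7028) → (132.1428,84.7831). Closed: final G1 returns to the first vertex.

**Shape 2** — `<path>` closed polygon, stroke `#000000` → cut (S885, F988). Machine vertices: (43.0804,109.5969) → (56.6621,14.7335) → (50.9687,152.7497) → (43.0804,109.5969). Closed: final G1 returns to the first vertex.

**Shape 3** — `<path>` cubic bezier, stroke `#000000` → cut (S885, F988). Control points (SVG): P0=(133.8954,120.9253), P1=(133.3787,146.4641), P2=(18.8566,142.7984), P3=(19.1667,120.2033); sampled at t=k/3. Machine vertices: (133.8954,58.9722) → (103.8524,42.7877) → (48.6585,43.7895) → (19.1667,59.6942). Open path.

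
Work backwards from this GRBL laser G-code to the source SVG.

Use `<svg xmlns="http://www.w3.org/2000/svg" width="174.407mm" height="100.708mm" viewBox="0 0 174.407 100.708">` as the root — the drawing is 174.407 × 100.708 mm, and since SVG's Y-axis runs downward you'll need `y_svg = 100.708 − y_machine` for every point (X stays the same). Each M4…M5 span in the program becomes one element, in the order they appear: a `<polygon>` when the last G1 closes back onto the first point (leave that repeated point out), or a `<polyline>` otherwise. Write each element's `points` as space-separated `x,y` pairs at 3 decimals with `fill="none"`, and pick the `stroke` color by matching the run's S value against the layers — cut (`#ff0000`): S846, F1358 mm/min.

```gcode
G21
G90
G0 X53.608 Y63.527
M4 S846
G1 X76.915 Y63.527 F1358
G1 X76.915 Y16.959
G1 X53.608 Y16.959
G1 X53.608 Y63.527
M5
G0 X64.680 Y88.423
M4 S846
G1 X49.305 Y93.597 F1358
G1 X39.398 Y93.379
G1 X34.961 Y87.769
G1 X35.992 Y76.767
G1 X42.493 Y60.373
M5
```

Machine Y-up, SVG Y-down with viewBox height 100.708, so y_svg = 100.708 − y_machine; X carries over. Every run uses S846, so all elements get stroke `#ff0000` (cut).

Run 1: The run returns to its start, so emit a `<polygon>` with points (Y-flipped): 53.608,37.181 76.915,37.181 76.915,83.749 53.608,83.749.

Run 2: The run is open, so emit a `<polyline>` with points (Y-flipped): 64.680,12.285 49.305,7.111 39.398,7.329 34.961,12.939 35.992,23.941 42.493,40.335.

<svg xmlns="http://www.w3.org/2000/svg" width="174.407mm" height="100.708mm" viewBox="0 0 174.407 100.708">
  <polygon points="53.608,37.181 76.915,37.181 76.915,83.749 53.608,83.749" fill="none" stroke="#ff0000"/>
  <polyline points="64.680,12.285 49.305,7.111 39.398,7.329 34.961,12.939 35.992,23.941 42.493,40.335" fill="none" stroke="#ff0000"/>
</svg>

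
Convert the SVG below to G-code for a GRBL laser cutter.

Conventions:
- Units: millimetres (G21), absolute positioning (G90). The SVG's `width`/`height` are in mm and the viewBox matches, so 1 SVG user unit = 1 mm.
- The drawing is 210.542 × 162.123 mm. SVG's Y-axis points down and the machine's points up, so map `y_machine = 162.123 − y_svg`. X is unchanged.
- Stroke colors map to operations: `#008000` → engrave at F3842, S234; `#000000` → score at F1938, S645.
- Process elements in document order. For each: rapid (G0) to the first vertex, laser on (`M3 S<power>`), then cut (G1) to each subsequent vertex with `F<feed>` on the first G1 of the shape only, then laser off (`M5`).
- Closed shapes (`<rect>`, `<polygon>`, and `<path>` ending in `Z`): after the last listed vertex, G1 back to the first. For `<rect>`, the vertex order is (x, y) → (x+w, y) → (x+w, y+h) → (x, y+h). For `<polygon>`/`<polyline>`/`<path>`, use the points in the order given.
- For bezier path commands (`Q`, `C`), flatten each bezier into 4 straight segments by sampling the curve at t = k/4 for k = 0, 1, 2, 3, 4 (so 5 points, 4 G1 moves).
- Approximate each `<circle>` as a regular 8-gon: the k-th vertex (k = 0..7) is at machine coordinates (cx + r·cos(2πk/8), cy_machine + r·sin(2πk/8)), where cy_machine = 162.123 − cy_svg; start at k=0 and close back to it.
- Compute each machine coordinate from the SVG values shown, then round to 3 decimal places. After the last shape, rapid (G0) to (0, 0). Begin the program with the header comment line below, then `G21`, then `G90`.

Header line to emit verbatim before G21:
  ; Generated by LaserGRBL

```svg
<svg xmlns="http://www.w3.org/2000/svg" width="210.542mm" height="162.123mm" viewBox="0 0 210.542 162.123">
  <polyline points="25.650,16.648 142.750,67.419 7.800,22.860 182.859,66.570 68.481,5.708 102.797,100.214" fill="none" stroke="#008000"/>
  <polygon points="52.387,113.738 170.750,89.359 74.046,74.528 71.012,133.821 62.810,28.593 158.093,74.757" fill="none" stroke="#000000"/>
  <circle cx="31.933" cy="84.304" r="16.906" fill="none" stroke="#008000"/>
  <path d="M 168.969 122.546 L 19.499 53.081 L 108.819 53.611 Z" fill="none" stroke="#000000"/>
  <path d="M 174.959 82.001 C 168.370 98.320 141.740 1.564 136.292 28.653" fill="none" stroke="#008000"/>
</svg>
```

Since the viewBox matches the mm dimensions, user units are millimetres directly. The only transform is the Y-flip y_m = 162.123 − y_svg.

Shape 1 is a open polyline drawn with `<polyline>`. Its stroke #008000 means engrave at S234, F3842. After flipping Y the toolpath is (25.650,145.475) → (142.750,94.704) → (7.800,139.263) → (182.859,95.553) → (68.481,156.415) → (102.797,61.909).

Shape 2 is a closed polygon drawn with `<polygon>`. Its stroke #000000 means score at S645, F1938. After flipping Y the toolpath is (52.387,48.385) → (170.750,72.764) → (74.046,87.595) → (71.012,28.302) → (62.810,133.530) → (158.093,87.366) → (52.387,48.385), returning to the start.

Shape 3 is a circle drawn with `<circle>`. Its stroke #008000 means engrave at S234, F3842. After flipping Y the toolpath is (48.839,77.819) → (43.887,89.773) → (31.933,94.725) → (19.979,89.773) → (15.027,77.819) → (19.979,65.865) → (31.933,60.913) → (43.887,65.865) → (48.839,77.819), returning to the start.

Shape 4 is a closed polygon drawn with `<path>`. Its stroke #000000 means score at S645, F1938. After flipping Y the toolpath is (168.969,39.577) → (19.499,109.042) → (108.819,108.512) → (168.969,39.577), returning to the start.

Shape 5 is a cubic bezier drawn with `<path>`. Its stroke #008000 means engrave at S234, F3842. After flipping Y the toolpath is (174.959,80.122) → (166.904,85.382) → (155.198,110.835) → (143.706,134.268) → (136.292,133.470).

; Generated by LaserGRBL
G21
G90
G0 X25.650 Y145.475
M3 S234
G1 X142.750 Y94.704 F3842
G1 X7.800 Y139.263
G1 X182.859 Y95.553
G1 X68.481 Y156.415
G1 X102.797 Y61.909
M5
G0 X52.387 Y48.385
M3 S645
G1 X170.750 Y72.764 F1938
G1 X74.046 Y87.595
G1 X71.012 Y28.302
G1 X62.810 Y133.530
G1 X158.093 Y87.366
G1 X52.387 Y48.385
M5
G0 X48.839 Y77.819
M3 S234
G1 X43.887 Y89.773 F3842
G1 X31.933 Y94.725
G1 X19.979 Y89.773
G1 X15.027 Y77.819
G1 X19.979 Y65.865
G1 X31.933 Y60.913
G1 X43.887 Y65.865
G1 X48.839 Y77.819
M5
G0 X168.969 Y39.577
M3 S645
G1 X19.499 Y109.042 F1938
G1 X108.819 Y108.512
G1 X168.969 Y39.577
M5
G0 X174.959 Y80.122
M3 S234
G1 X166.904 Y85.382 F3842
G1 X155.198 Y110.835
G1 X143.706 Y134.268
G1 X136.292 Y133.470
M5
G0 X0.000 Y0.000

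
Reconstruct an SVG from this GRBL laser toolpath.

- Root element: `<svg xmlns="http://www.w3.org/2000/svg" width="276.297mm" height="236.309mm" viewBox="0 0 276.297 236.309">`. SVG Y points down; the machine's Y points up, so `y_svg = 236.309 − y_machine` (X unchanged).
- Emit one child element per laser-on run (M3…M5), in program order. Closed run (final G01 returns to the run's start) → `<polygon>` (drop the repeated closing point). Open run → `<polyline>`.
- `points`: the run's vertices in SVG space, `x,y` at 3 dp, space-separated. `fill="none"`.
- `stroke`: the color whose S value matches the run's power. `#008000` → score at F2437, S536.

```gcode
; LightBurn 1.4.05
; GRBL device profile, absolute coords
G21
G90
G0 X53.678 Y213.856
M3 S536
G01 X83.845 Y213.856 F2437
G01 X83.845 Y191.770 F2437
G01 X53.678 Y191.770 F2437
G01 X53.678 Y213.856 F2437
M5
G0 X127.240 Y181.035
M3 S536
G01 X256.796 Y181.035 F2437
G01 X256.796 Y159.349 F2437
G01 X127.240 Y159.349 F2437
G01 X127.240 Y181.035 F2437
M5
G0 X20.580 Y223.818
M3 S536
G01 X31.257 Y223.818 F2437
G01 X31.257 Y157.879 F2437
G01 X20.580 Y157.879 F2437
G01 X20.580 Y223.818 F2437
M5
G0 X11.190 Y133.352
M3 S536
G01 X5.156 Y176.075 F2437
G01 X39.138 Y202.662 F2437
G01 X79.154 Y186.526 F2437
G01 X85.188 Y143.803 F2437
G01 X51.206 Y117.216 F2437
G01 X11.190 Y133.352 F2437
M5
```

<svg xmlns="http://www.w3.org/2000/svg" width="276.297mm" height="236.309mm" viewBox="0 0 276.297 236.309">
  <polygon points="53.678,22.453 83.845,22.453 83.845,44.539 53.678,44.539" fill="none" stroke="#008000"/>
  <polygon points="127.240,55.274 256.796,55.274 256.796,76.960 127.240,76.960" fill="none" stroke="#008000"/>
  <polygon points="20.580,12.491 31.257,12.491 31.257,78.430 20.580,78.430" fill="none" stroke="#008000"/>
  <polygon points="11.190,102.957 5.156,60.234 39.138,33.647 79.154,49.783 85.188,92.506 51.206,119.093" fill="none" stroke="#008000"/>
</svg>

y_svg = 236.309 − y_m. Every run uses S536, so all elements get stroke `#008000` (score).

[1] closed run; points: 53.678,22.453 83.845,22.453 83.845,44.539 53.678,44.539

[2] closed run; points: 127.240,55.274 256.796,55.274 256.796,76.960 127.240,76.960

[3] closed run; points: 20.580,12.491 31.257,12.491 31.257,78.430 20.580,78.430

[4] closed run; points: 11.190,102.957 5.156,60.234 39.138,33.647 79.154,49.783 85.188,92.506 51.206,119.093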